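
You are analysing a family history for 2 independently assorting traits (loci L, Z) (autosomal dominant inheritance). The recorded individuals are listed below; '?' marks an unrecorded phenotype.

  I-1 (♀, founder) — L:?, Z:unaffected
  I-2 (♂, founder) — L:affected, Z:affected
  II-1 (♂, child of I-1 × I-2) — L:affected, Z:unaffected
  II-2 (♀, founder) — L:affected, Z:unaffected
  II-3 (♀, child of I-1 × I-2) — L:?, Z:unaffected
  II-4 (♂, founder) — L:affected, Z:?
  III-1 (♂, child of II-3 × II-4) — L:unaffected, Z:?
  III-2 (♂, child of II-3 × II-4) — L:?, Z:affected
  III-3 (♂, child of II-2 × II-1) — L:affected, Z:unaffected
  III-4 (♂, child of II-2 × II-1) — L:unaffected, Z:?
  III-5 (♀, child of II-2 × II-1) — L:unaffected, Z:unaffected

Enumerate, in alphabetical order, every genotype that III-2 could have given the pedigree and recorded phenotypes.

III-2 ∈ {LL Zz, Ll Zz, ll Zz}

L/I-1 ? ·: ll|Ll|LL
L/I-2 aff ·: Ll|LL
L/II-1 aff I-1×I-2: Ll
L/II-2 aff ·: Ll
L/II-3 ? I-1×I-2: ll|Ll
L/II-4 aff ·: Ll
L/III-1 un II-3×II-4: ll
L/III-2 ? II-3×II-4: ll|Ll|LL
L/III-3 aff II-2×II-1: Ll|LL
L/III-4 un II-2×II-1: ll
L/III-5 un II-2×II-1: ll
⇒ L over [I-1,I-2,II-1,II-2,II-3,II-4,III-1,III-2,III-3,III-4,III-5]: 38 consistent
Z/I-1 un ·: zz
Z/I-2 aff ·: Zz
Z/II-1 un I-1×I-2: zz
Z/II-2 un ·: zz
Z/II-3 un I-1×I-2: zz
Z/II-4 ? ·: Zz|ZZ
Z/III-1 ? II-3×II-4: zz|Zz
Z/III-2 aff II-3×II-4: Zz
Z/III-3 un II-2×II-1: zz
Z/III-4 ? II-2×II-1: zz
Z/III-5 un II-2×II-1: zz
⇒ Z over [I-1,I-2,II-1,II-2,II-3,II-4,III-1,III-2,III-3,III-4,III-5]: 3 consistent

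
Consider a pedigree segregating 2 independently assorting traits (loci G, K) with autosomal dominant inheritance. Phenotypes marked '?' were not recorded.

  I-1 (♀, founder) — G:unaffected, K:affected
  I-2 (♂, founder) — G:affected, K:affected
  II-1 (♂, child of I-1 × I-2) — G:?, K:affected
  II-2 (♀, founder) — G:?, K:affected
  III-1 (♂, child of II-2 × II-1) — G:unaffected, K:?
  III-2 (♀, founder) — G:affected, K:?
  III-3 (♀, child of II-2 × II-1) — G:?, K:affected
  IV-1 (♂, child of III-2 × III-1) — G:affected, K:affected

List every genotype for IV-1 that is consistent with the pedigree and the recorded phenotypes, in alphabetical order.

G/I-1 un ·: gg
G/I-2 aff ·: Gg|GG
G/II-1 ? I-1×I-2: gg|Gg
G/II-2 ? ·: gg|Gg
G/III-1 un II-2×II-1: gg
G/III-2 aff ·: Gg|GG
G/III-3 ? II-2×II-1: gg|Gg|GG
G/IV-1 aff III-2×III-1: Gg
⇒ G over [I-1,I-2,II-1,II-2,III-1,III-2,III-3,IV-1]: 26 consistent
K/I-1 aff ·: Kk|KK
K/I-2 aff ·: Kk|KK
K/II-1 aff I-1×I-2: Kk|KK
K/II-2 aff ·: Kk|KK
K/III-1 ? II-2×II-1: kk|Kk|KK
K/III-2 ? ·: kk|Kk|KK
K/III-3 aff II-2×II-1: Kk|KK
K/IV-1 aff III-2×III-1: Kk|KK
⇒ K over [I-1,I-2,II-1,II-2,III-1,III-2,III-3,IV-1]: 208 consistent

IV-1 ∈ {Gg KK, Gg Kk}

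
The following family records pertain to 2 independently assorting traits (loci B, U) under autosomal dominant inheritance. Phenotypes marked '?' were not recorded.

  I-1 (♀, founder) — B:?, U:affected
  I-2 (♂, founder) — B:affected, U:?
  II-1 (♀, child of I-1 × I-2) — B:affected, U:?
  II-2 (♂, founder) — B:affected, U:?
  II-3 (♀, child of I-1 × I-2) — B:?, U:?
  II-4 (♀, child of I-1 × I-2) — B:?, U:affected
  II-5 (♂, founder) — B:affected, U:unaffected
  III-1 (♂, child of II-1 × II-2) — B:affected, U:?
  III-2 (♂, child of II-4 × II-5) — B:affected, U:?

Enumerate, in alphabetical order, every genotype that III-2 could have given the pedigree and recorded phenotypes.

III-2 ∈ {BB Uu, BB uu, Bb Uu, Bb uu}

B/I-1 ? ·: bb|Bb|BB
B/I-2 aff ·: Bb|BB
B/II-1 aff I-1×I-2: Bb|BB
B/II-2 aff ·: Bb|BB
B/II-3 ? I-1×I-2: bb|Bb|BB
B/II-4 ? I-1×I-2: bb|Bb|BB
B/II-5 aff ·: Bb|BB
B/III-1 aff II-1×II-2: Bb|BB
B/III-2 aff II-4×II-5: Bb|BB
⇒ B over [I-1,I-2,II-1,II-2,II-3,II-4,II-5,III-1,III-2]: 458 consistent
U/I-1 aff ·: Uu|UU
U/I-2 ? ·: uu|Uu|UU
U/II-1 ? I-1×I-2: uu|Uu|UU
U/II-2 ? ·: uu|Uu|UU
U/II-3 ? I-1×I-2: uu|Uu|UU
U/II-4 aff I-1×I-2: Uu|UU
U/II-5 un ·: uu
U/III-1 ? II-1×II-2: uu|Uu|UU
U/III-2 ? II-4×II-5: uu|Uu
⇒ U over [I-1,I-2,II-1,II-2,II-3,II-4,II-5,III-1,III-2]: 329 consistent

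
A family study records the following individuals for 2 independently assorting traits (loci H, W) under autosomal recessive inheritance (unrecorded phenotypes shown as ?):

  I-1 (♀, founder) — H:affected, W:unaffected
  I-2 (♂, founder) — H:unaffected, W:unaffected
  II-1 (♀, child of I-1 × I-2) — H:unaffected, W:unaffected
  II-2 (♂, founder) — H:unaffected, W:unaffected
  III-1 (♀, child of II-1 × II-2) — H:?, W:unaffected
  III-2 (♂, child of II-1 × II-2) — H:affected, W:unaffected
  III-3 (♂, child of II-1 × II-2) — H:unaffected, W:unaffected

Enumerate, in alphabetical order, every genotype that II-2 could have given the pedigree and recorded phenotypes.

H/I-1 aff ·: hh
H/I-2 un ·: HH|Hh
H/II-1 un I-1×I-2: Hh
H/II-2 un ·: Hh
H/III-1 ? II-1×II-2: HH|Hh|hh
H/III-2 aff II-1×II-2: hh
H/III-3 un II-1×II-2: HH|Hh
⇒ H over [I-1,I-2,II-1,II-2,III-1,III-2,III-3]: 12 consistent
W/I-1 un ·: WW|Ww
W/I-2 un ·: WW|Ww
W/II-1 un I-1×I-2: WW|Ww
W/II-2 un ·: WW|Ww
W/III-1 un II-1×II-2: WW|Ww
W/III-2 un II-1×II-2: WW|Ww
W/III-3 un II-1×II-2: WW|Ww
⇒ W over [I-1,I-2,II-1,II-2,III-1,III-2,III-3]: 84 consistent

II-2 ∈ {Hh WW, Hh Ww}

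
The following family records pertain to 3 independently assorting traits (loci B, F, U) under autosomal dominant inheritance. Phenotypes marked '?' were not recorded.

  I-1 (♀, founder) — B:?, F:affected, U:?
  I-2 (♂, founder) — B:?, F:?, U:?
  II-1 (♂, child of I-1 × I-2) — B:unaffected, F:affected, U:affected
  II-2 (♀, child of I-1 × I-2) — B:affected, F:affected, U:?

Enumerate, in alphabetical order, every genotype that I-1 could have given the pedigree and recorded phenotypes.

B/I-1 ? ·: bb|Bb
B/I-2 ? ·: bb|Bb
B/II-1 un I-1×I-2: bb
B/II-2 aff I-1×I-2: Bb|BB
⇒ B over [I-1,I-2,II-1,II-2]: 4 consistent
F/I-1 aff ·: Ff|FF
F/I-2 ? ·: ff|Ff|FF
F/II-1 aff I-1×I-2: Ff|FF
F/II-2 aff I-1×I-2: Ff|FF
⇒ F over [I-1,I-2,II-1,II-2]: 15 consistent
U/I-1 ? ·: uu|Uu|UU
U/I-2 ? ·: uu|Uu|UU
U/II-1 aff I-1×I-2: Uu|UU
U/II-2 ? I-1×I-2: uu|Uu|UU
⇒ U over [I-1,I-2,II-1,II-2]: 21 consistent

I-1 ∈ {Bb FF UU, Bb FF Uu, Bb FF uu, Bb Ff UU, Bb Ff Uu, Bb Ff uu, bb FF UU, bb FF Uu, bb FF uu, bb Ff UU, bb Ff Uu, bb Ff uu}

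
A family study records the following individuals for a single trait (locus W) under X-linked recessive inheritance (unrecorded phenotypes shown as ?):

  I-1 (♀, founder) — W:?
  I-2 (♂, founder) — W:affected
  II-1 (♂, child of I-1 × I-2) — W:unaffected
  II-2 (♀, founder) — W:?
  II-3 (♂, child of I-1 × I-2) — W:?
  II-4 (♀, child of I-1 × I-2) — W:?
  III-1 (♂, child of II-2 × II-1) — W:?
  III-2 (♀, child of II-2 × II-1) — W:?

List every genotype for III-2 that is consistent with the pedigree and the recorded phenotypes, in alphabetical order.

III-2 ∈ {X^WX^W, X^WX^w}

W/I-1 ? ·: X^WX^W|X^WX^w
W/I-2 aff ·: X^wY
W/II-1 un I-1×I-2: X^WY
W/II-2 ? ·: X^WX^W|X^WX^w|X^wX^w
W/II-3 ? I-1×I-2: X^WY|X^wY
W/II-4 ? I-1×I-2: X^WX^w|X^wX^w
W/III-1 ? II-2×II-1: X^WY|X^wY
W/III-2 ? II-2×II-1: X^WX^W|X^WX^w
⇒ W over [I-1,I-2,II-1,II-2,II-3,II-4,III-1,III-2]: 30 consistent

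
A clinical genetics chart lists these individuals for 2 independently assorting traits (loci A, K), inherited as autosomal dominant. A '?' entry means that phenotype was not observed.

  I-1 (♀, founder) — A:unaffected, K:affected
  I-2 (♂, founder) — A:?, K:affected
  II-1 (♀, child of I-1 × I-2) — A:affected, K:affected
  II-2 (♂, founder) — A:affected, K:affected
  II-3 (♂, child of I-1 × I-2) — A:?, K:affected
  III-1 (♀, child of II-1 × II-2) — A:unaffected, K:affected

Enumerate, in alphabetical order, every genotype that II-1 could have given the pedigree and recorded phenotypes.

II-1 ∈ {Aa KK, Aa Kk}

A/I-1 un ·: aa
A/I-2 ? ·: Aa|AA
A/II-1 aff I-1×I-2: Aa
A/II-2 aff ·: Aa
A/II-3 ? I-1×I-2: aa|Aa
A/III-1 un II-1×II-2: aa
⇒ A over [I-1,I-2,II-1,II-2,II-3,III-1]: 3 consistent
K/I-1 aff ·: Kk|KK
K/I-2 aff ·: Kk|KK
K/II-1 aff I-1×I-2: Kk|KK
K/II-2 aff ·: Kk|KK
K/II-3 aff I-1×I-2: Kk|KK
K/III-1 aff II-1×II-2: Kk|KK
⇒ K over [I-1,I-2,II-1,II-2,II-3,III-1]: 45 consistent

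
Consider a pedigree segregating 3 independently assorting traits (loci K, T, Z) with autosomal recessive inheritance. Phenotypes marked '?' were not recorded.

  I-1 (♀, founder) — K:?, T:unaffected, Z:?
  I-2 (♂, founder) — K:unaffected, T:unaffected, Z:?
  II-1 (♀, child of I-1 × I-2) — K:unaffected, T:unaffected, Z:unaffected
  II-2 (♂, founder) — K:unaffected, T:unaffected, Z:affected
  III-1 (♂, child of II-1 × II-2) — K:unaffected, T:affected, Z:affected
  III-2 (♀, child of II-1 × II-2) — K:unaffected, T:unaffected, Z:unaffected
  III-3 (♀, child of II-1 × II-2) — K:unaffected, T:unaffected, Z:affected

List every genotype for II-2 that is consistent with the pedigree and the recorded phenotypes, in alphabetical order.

K/I-1 ? ·: KK|Kk|kk
K/I-2 un ·: KK|Kk
K/II-1 un I-1×I-2: KK|Kk
K/II-2 un ·: KK|Kk
K/III-1 un II-1×II-2: KK|Kk
K/III-2 un II-1×II-2: KK|Kk
K/III-3 un II-1×II-2: KK|Kk
⇒ K over [I-1,I-2,II-1,II-2,III-1,III-2,III-3]: 116 consistent
T/I-1 un ·: TT|Tt
T/I-2 un ·: TT|Tt
T/II-1 un I-1×I-2: Tt
T/II-2 un ·: Tt
T/III-1 aff II-1×II-2: tt
T/III-2 un II-1×II-2: TT|Tt
T/III-3 un II-1×II-2: TT|Tt
⇒ T over [I-1,I-2,II-1,II-2,III-1,III-2,III-3]: 12 consistent
Z/I-1 ? ·: ZZ|Zz|zz
Z/I-2 ? ·: ZZ|Zz|zz
Z/II-1 un I-1×I-2: Zz
Z/II-2 aff ·: zz
Z/III-1 aff II-1×II-2: zz
Z/III-2 un II-1×II-2: Zz
Z/III-3 aff II-1×II-2: zz
⇒ Z over [I-1,I-2,II-1,II-2,III-1,III-2,III-3]: 7 consistent

II-2 ∈ {KK Tt zz, Kk Tt zz}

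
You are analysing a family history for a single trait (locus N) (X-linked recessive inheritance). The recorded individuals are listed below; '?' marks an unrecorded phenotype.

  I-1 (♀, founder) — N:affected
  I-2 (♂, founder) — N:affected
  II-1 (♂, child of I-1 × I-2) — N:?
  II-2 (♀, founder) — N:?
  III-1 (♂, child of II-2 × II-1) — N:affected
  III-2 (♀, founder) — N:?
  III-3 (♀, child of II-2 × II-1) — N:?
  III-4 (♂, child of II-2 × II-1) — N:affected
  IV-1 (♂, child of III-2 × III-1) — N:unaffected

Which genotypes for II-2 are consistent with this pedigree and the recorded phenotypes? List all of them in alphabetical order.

II-2 ∈ {X^NX^n, X^nX^n}

N/I-1 aff ·: X^nX^n
N/I-2 aff ·: X^nY
N/II-1 ? I-1×I-2: X^nY
N/II-2 ? ·: X^NX^n|X^nX^n
N/III-1 aff II-2×II-1: X^nY
N/III-2 ? ·: X^NX^N|X^NX^n
N/III-3 ? II-2×II-1: X^NX^n|X^nX^n
N/III-4 aff II-2×II-1: X^nY
N/IV-1 un III-2×III-1: X^NY
⇒ N over [I-1,I-2,II-1,II-2,III-1,III-2,III-3,III-4,IV-1]: 6 consistent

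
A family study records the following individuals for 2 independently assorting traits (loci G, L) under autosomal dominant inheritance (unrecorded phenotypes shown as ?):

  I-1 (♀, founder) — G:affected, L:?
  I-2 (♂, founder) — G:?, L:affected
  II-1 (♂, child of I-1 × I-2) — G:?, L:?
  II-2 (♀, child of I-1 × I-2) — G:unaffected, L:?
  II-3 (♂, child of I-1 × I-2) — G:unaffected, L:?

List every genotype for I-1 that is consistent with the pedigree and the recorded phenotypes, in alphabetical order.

I-1 ∈ {Gg LL, Gg Ll, Gg ll}

G/I-1 aff ·: Gg
G/I-2 ? ·: gg|Gg
G/II-1 ? I-1×I-2: gg|Gg|GG
G/II-2 un I-1×I-2: gg
G/II-3 un I-1×I-2: gg
⇒ G over [I-1,I-2,II-1,II-2,II-3]: 5 consistent
L/I-1 ? ·: ll|Ll|LL
L/I-2 aff ·: Ll|LL
L/II-1 ? I-1×I-2: ll|Ll|LL
L/II-2 ? I-1×I-2: ll|Ll|LL
L/II-3 ? I-1×I-2: ll|Ll|LL
⇒ L over [I-1,I-2,II-1,II-2,II-3]: 53 consistent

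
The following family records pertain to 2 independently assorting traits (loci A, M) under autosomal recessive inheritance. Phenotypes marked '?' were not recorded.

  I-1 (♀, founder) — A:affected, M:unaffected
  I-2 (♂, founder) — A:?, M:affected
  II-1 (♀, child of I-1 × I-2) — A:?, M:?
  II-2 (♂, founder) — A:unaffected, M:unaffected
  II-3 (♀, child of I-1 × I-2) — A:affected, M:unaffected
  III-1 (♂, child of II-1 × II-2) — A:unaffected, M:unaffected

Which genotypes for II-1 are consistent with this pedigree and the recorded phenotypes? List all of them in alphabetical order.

A/I-1 aff ·: aa
A/I-2 ? ·: Aa|aa
A/II-1 ? I-1×I-2: Aa|aa
A/II-2 un ·: AA|Aa
A/II-3 aff I-1×I-2: aa
A/III-1 un II-1×II-2: AA|Aa
⇒ A over [I-1,I-2,II-1,II-2,II-3,III-1]: 8 consistent
M/I-1 un ·: MM|Mm
M/I-2 aff ·: mm
M/II-1 ? I-1×I-2: Mm|mm
M/II-2 un ·: MM|Mm
M/II-3 un I-1×I-2: Mm
M/III-1 un II-1×II-2: MM|Mm
⇒ M over [I-1,I-2,II-1,II-2,II-3,III-1]: 10 consistent

II-1 ∈ {Aa Mm, Aa mm, aa Mm, aa mm}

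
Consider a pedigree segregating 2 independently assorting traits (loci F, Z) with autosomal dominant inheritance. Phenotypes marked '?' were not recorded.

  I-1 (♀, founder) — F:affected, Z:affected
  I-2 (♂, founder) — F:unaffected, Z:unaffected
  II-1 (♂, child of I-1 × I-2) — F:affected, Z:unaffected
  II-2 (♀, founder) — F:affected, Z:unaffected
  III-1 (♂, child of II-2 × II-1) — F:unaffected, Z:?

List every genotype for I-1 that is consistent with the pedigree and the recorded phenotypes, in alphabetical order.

F/I-1 aff ·: Ff|FF
F/I-2 un ·: ff
F/II-1 aff I-1×I-2: Ff
F/II-2 aff ·: Ff
F/III-1 un II-2×II-1: ff
⇒ F over [I-1,I-2,II-1,II-2,III-1]: 2 consistent
Z/I-1 aff ·: Zz
Z/I-2 un ·: zz
Z/II-1 un I-1×I-2: zz
Z/II-2 un ·: zz
Z/III-1 ? II-2×II-1: zz
⇒ Z over [I-1,I-2,II-1,II-2,III-1]: 1 consistent

I-1 ∈ {FF Zz, Ff Zz}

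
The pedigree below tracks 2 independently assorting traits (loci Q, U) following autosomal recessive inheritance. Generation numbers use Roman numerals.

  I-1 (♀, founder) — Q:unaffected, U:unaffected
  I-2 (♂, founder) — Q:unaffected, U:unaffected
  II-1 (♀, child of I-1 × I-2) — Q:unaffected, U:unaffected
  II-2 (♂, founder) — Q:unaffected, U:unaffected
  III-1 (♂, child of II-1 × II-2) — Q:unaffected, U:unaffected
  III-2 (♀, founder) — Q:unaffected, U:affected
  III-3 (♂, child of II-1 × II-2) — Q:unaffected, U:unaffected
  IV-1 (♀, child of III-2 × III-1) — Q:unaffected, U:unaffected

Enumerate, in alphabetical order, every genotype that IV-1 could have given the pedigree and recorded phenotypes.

IV-1 ∈ {QQ Uu, Qq Uu}

Q/I-1 un ·: QQ|Qq
Q/I-2 un ·: QQ|Qq
Q/II-1 un I-1×I-2: QQ|Qq
Q/II-2 un ·: QQ|Qq
Q/III-1 un II-1×II-2: QQ|Qq
Q/III-2 un ·: QQ|Qq
Q/III-3 un II-1×II-2: QQ|Qq
Q/IV-1 un III-2×III-1: QQ|Qq
⇒ Q over [I-1,I-2,II-1,II-2,III-1,III-2,III-3,IV-1]: 152 consistent
U/I-1 un ·: UU|Uu
U/I-2 un ·: UU|Uu
U/II-1 un I-1×I-2: UU|Uu
U/II-2 un ·: UU|Uu
U/III-1 un II-1×II-2: UU|Uu
U/III-2 aff ·: uu
U/III-3 un II-1×II-2: UU|Uu
U/IV-1 un III-2×III-1: Uu
⇒ U over [I-1,I-2,II-1,II-2,III-1,III-2,III-3,IV-1]: 44 consistent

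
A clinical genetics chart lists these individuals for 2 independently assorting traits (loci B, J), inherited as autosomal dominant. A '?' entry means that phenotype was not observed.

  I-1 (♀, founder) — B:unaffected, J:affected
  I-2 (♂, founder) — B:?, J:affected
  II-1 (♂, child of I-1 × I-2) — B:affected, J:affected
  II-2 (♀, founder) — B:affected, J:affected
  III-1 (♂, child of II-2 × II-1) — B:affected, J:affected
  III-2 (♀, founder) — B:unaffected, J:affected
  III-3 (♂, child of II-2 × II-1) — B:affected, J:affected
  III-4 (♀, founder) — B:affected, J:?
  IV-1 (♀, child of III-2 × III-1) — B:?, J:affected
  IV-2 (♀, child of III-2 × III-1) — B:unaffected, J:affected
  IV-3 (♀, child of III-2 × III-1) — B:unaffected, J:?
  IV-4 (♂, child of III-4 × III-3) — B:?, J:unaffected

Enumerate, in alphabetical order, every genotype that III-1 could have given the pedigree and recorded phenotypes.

III-1 ∈ {Bb JJ, Bb Jj}

B/I-1 un ·: bb
B/I-2 ? ·: Bb|BB
B/II-1 aff I-1×I-2: Bb
B/II-2 aff ·: Bb|BB
B/III-1 aff II-2×II-1: Bb
B/III-2 un ·: bb
B/III-3 aff II-2×II-1: Bb|BB
B/III-4 aff ·: Bb|BB
B/IV-1 ? III-2×III-1: bb|Bb
B/IV-2 un III-2×III-1: bb
B/IV-3 un III-2×III-1: bb
B/IV-4 ? III-4×III-3: bb|Bb|BB
⇒ B over [I-1,I-2,II-1,II-2,III-1,III-2,III-3,III-4,IV-1,IV-2,IV-3,IV-4]: 64 consistent
J/I-1 aff ·: Jj|JJ
J/I-2 aff ·: Jj|JJ
J/II-1 aff I-1×I-2: Jj|JJ
J/II-2 aff ·: Jj|JJ
J/III-1 aff II-2×II-1: Jj|JJ
J/III-2 aff ·: Jj|JJ
J/III-3 aff II-2×II-1: Jj
J/III-4 ? ·: jj|Jj
J/IV-1 aff III-2×III-1: Jj|JJ
J/IV-2 aff III-2×III-1: Jj|JJ
J/IV-3 ? III-2×III-1: jj|Jj|JJ
J/IV-4 un III-4×III-3: jj
⇒ J over [I-1,I-2,II-1,II-2,III-1,III-2,III-3,III-4,IV-1,IV-2,IV-3,IV-4]: 580 consistent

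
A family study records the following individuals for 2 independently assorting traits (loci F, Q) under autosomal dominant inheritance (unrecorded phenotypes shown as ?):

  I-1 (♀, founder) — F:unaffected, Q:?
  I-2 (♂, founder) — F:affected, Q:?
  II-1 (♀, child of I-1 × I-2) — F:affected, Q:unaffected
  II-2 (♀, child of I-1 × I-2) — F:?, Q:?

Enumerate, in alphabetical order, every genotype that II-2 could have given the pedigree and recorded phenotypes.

F/I-1 un ·: ff
F/I-2 aff ·: Ff|FF
F/II-1 aff I-1×I-2: Ff
F/II-2 ? I-1×I-2: ff|Ff
⇒ F over [I-1,I-2,II-1,II-2]: 3 consistent
Q/I-1 ? ·: qq|Qq
Q/I-2 ? ·: qq|Qq
Q/II-1 un I-1×I-2: qq
Q/II-2 ? I-1×I-2: qq|Qq|QQ
⇒ Q over [I-1,I-2,II-1,II-2]: 8 consistent

II-2 ∈ {Ff QQ, Ff Qq, Ff qq, ff QQ, ff Qq, ff qq}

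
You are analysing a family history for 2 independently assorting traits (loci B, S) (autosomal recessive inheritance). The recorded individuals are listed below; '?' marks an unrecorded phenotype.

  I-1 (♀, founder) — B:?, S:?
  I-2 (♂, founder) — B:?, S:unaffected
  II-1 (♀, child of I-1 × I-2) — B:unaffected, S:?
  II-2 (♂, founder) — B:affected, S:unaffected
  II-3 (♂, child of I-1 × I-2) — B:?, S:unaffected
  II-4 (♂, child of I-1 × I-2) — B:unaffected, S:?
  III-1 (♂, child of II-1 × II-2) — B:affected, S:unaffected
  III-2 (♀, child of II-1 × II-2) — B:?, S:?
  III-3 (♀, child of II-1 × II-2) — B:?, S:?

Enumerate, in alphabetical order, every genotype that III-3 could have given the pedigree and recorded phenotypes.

B/I-1 ? ·: BB|Bb|bb
B/I-2 ? ·: BB|Bb|bb
B/II-1 un I-1×I-2: Bb
B/II-2 aff ·: bb
B/II-3 ? I-1×I-2: BB|Bb|bb
B/II-4 un I-1×I-2: BB|Bb
B/III-1 aff II-1×II-2: bb
B/III-2 ? II-1×II-2: Bb|bb
B/III-3 ? II-1×II-2: Bb|bb
⇒ B over [I-1,I-2,II-1,II-2,II-3,II-4,III-1,III-2,III-3]: 80 consistent
S/I-1 ? ·: SS|Ss|ss
S/I-2 un ·: SS|Ss
S/II-1 ? I-1×I-2: SS|Ss|ss
S/II-2 un ·: SS|Ss
S/II-3 un I-1×I-2: SS|Ss
S/II-4 ? I-1×I-2: SS|Ss|ss
S/III-1 un II-1×II-2: SS|Ss
S/III-2 ? II-1×II-2: SS|Ss|ss
S/III-3 ? II-1×II-2: SS|Ss|ss
⇒ S over [I-1,I-2,II-1,II-2,II-3,II-4,III-1,III-2,III-3]: 617 consistent

III-3 ∈ {Bb SS, Bb Ss, Bb ss, bb SS, bb Ss, bb ss}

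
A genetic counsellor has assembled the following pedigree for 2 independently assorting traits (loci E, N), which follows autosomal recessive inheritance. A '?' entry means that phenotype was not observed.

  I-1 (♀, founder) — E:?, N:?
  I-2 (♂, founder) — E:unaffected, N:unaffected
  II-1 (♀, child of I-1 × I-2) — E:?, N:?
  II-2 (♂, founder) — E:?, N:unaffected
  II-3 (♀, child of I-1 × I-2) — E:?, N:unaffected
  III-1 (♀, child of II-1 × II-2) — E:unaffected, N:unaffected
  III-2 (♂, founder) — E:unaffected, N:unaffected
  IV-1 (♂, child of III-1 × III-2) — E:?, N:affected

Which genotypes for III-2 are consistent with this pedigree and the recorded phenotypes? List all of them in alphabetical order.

E/I-1 ? ·: EE|Ee|ee
E/I-2 un ·: EE|Ee
E/II-1 ? I-1×I-2: EE|Ee|ee
E/II-2 ? ·: EE|Ee|ee
E/II-3 ? I-1×I-2: EE|Ee|ee
E/III-1 un II-1×II-2: EE|Ee
E/III-2 un ·: EE|Ee
E/IV-1 ? III-1×III-2: EE|Ee|ee
⇒ E over [I-1,I-2,II-1,II-2,II-3,III-1,III-2,IV-1]: 388 consistent
N/I-1 ? ·: NN|Nn|nn
N/I-2 un ·: NN|Nn
N/II-1 ? I-1×I-2: NN|Nn|nn
N/II-2 un ·: NN|Nn
N/II-3 un I-1×I-2: NN|Nn
N/III-1 un II-1×II-2: Nn
N/III-2 un ·: Nn
N/IV-1 aff III-1×III-2: nn
⇒ N over [I-1,I-2,II-1,II-2,II-3,III-1,III-2,IV-1]: 29 consistent

III-2 ∈ {EE Nn, Ee Nn}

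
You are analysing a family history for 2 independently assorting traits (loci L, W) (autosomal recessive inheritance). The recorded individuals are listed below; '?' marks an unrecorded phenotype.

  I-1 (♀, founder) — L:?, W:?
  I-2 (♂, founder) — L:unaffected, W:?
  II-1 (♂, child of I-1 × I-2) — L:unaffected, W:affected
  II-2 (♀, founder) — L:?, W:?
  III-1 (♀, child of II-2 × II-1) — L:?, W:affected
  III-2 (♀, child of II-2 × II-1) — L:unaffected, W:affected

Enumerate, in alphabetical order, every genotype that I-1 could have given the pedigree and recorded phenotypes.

L/I-1 ? ·: LL|Ll|ll
L/I-2 un ·: LL|Ll
L/II-1 un I-1×I-2: LL|Ll
L/II-2 ? ·: LL|Ll|ll
L/III-1 ? II-2×II-1: LL|Ll|ll
L/III-2 un II-2×II-1: LL|Ll
⇒ L over [I-1,I-2,II-1,II-2,III-1,III-2]: 84 consistent
W/I-1 ? ·: Ww|ww
W/I-2 ? ·: Ww|ww
W/II-1 aff I-1×I-2: ww
W/II-2 ? ·: Ww|ww
W/III-1 aff II-2×II-1: ww
W/III-2 aff II-2×II-1: ww
⇒ W over [I-1,I-2,II-1,II-2,III-1,III-2]: 8 consistent

I-1 ∈ {LL Ww, LL ww, Ll Ww, Ll ww, ll Ww, ll ww}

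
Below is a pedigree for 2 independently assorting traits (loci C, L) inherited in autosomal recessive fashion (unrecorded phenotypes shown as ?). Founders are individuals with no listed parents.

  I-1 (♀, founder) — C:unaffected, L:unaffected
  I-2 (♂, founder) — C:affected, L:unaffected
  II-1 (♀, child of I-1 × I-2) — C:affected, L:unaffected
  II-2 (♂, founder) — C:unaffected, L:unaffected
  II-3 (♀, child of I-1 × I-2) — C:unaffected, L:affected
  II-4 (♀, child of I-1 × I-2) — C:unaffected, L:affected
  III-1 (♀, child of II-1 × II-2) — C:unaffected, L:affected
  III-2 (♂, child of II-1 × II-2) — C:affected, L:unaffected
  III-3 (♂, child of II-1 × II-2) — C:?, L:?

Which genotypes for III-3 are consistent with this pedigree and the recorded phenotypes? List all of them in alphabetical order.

C/I-1 un ·: Cc
C/I-2 aff ·: cc
C/II-1 aff I-1×I-2: cc
C/II-2 un ·: Cc
C/II-3 un I-1×I-2: Cc
C/II-4 un I-1×I-2: Cc
C/III-1 un II-1×II-2: Cc
C/III-2 aff II-1×II-2: cc
C/III-3 ? II-1×II-2: Cc|cc
⇒ C over [I-1,I-2,II-1,II-2,II-3,II-4,III-1,III-2,III-3]: 2 consistent
L/I-1 un ·: Ll
L/I-2 un ·: Ll
L/II-1 un I-1×I-2: Ll
L/II-2 un ·: Ll
L/II-3 aff I-1×I-2: ll
L/II-4 aff I-1×I-2: ll
L/III-1 aff II-1×II-2: ll
L/III-2 un II-1×II-2: LL|Ll
L/III-3 ? II-1×II-2: LL|Ll|ll
⇒ L over [I-1,I-2,II-1,II-2,II-3,II-4,III-1,III-2,III-3]: 6 consistent

III-3 ∈ {Cc LL, Cc Ll, Cc ll, cc LL, cc Ll, cc ll}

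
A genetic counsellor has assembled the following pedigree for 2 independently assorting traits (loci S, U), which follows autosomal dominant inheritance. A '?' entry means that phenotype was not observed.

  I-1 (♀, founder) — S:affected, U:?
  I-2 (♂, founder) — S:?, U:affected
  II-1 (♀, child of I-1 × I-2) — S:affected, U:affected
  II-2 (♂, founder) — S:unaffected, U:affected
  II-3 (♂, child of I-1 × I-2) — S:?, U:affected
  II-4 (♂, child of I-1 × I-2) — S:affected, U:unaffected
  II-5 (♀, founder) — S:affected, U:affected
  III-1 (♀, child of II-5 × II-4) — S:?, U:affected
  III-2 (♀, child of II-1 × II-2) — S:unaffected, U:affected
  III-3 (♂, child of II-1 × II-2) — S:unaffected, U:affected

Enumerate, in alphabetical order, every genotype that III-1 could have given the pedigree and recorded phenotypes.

III-1 ∈ {SS Uu, Ss Uu, ss Uu}

S/I-1 aff ·: Ss|SS
S/I-2 ? ·: ss|Ss|SS
S/II-1 aff I-1×I-2: Ss
S/II-2 un ·: ss
S/II-3 ? I-1×I-2: ss|Ss|SS
S/II-4 aff I-1×I-2: Ss|SS
S/II-5 aff ·: Ss|SS
S/III-1 ? II-5×II-4: ss|Ss|SS
S/III-2 un II-1×II-2: ss
S/III-3 un II-1×II-2: ss
⇒ S over [I-1,I-2,II-1,II-2,II-3,II-4,II-5,III-1,III-2,III-3]: 71 consistent
U/I-1 ? ·: uu|Uu
U/I-2 aff ·: Uu
U/II-1 aff I-1×I-2: Uu|UU
U/II-2 aff ·: Uu|UU
U/II-3 aff I-1×I-2: Uu|UU
U/II-4 un I-1×I-2: uu
U/II-5 aff ·: Uu|UU
U/III-1 aff II-5×II-4: Uu
U/III-2 aff II-1×II-2: Uu|UU
U/III-3 aff II-1×II-2: Uu|UU
⇒ U over [I-1,I-2,II-1,II-2,II-3,II-4,II-5,III-1,III-2,III-3]: 68 consistent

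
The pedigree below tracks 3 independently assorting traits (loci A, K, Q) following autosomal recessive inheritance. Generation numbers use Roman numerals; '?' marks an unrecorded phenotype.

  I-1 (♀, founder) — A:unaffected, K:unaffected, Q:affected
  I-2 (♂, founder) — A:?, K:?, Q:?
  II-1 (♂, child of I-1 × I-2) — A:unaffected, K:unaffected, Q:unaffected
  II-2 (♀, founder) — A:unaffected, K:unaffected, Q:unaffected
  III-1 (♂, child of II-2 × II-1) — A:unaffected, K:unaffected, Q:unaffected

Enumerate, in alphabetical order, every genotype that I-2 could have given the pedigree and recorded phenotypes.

I-2 ∈ {AA KK QQ, AA KK Qq, AA Kk QQ, AA Kk Qq, AA kk QQ, AA kk Qq, Aa KK QQ, Aa KK Qq, Aa Kk QQ, Aa Kk Qq, Aa kk QQ, Aa kk Qq, aa KK QQ, aa KK Qq, aa Kk QQ, aa Kk Qq, aa kk QQ, aa kk Qq}

A/I-1 un ·: AA|Aa
A/I-2 ? ·: AA|Aa|aa
A/II-1 un I-1×I-2: AA|Aa
A/II-2 un ·: AA|Aa
A/III-1 un II-2×II-1: AA|Aa
⇒ A over [I-1,I-2,II-1,II-2,III-1]: 32 consistent
K/I-1 un ·: KK|Kk
K/I-2 ? ·: KK|Kk|kk
K/II-1 un I-1×I-2: KK|Kk
K/II-2 un ·: KK|Kk
K/III-1 un II-2×II-1: KK|Kk
⇒ K over [I-1,I-2,II-1,II-2,III-1]: 32 consistent
Q/I-1 aff ·: qq
Q/I-2 ? ·: QQ|Qq
Q/II-1 un I-1×I-2: Qq
Q/II-2 un ·: QQ|Qq
Q/III-1 un II-2×II-1: QQ|Qq
⇒ Q over [I-1,I-2,II-1,II-2,III-1]: 8 consistent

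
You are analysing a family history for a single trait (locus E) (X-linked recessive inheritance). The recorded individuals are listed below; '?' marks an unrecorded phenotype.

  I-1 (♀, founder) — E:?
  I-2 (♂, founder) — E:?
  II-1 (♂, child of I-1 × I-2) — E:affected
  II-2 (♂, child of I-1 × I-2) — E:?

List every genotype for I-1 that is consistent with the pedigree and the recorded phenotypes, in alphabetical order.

E/I-1 ? ·: X^EX^e|X^eX^e
E/I-2 ? ·: X^EY|X^eY
E/II-1 aff I-1×I-2: X^eY
E/II-2 ? I-1×I-2: X^EY|X^eY
⇒ E over [I-1,I-2,II-1,II-2]: 6 consistent

I-1 ∈ {X^EX^e, X^eX^e}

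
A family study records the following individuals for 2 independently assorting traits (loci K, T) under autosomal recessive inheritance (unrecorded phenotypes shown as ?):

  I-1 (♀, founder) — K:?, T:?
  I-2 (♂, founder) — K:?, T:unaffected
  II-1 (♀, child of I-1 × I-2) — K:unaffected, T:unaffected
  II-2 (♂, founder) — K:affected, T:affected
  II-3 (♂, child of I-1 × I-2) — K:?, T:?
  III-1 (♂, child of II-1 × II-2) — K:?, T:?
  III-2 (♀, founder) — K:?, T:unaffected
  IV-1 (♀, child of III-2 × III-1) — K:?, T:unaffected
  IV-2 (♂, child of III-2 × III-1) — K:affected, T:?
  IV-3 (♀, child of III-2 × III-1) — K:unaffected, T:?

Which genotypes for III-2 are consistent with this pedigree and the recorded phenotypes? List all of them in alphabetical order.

III-2 ∈ {Kk TT, Kk Tt, kk TT, kk Tt}

K/I-1 ? ·: KK|Kk|kk
K/I-2 ? ·: KK|Kk|kk
K/II-1 un I-1×I-2: KK|Kk
K/II-2 aff ·: kk
K/II-3 ? I-1×I-2: KK|Kk|kk
K/III-1 ? II-1×II-2: Kk|kk
K/III-2 ? ·: Kk|kk
K/IV-1 ? III-2×III-1: KK|Kk|kk
K/IV-2 aff III-2×III-1: kk
K/IV-3 un III-2×III-1: KK|Kk
⇒ K over [I-1,I-2,II-1,II-2,II-3,III-1,III-2,IV-1,IV-2,IV-3]: 194 consistent
T/I-1 ? ·: TT|Tt|tt
T/I-2 un ·: TT|Tt
T/II-1 un I-1×I-2: TT|Tt
T/II-2 aff ·: tt
T/II-3 ? I-1×I-2: TT|Tt|tt
T/III-1 ? II-1×II-2: Tt|tt
T/III-2 un ·: TT|Tt
T/IV-1 un III-2×III-1: TT|Tt
T/IV-2 ? III-2×III-1: TT|Tt|tt
T/IV-3 ? III-2×III-1: TT|Tt|tt
⇒ T over [I-1,I-2,II-1,II-2,II-3,III-1,III-2,IV-1,IV-2,IV-3]: 518 consistent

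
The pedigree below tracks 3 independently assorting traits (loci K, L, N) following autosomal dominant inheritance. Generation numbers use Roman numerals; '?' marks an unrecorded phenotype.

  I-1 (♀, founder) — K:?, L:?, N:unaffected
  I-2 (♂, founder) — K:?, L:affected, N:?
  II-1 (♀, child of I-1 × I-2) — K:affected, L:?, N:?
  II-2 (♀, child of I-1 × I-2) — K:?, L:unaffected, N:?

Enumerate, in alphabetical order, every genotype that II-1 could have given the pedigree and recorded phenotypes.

II-1 ∈ {KK LL Nn, KK LL nn, KK Ll Nn, KK Ll nn, KK ll Nn, KK ll nn, Kk LL Nn, Kk LL nn, Kk Ll Nn, Kk Ll nn, Kk ll Nn, Kk ll nn}

K/I-1 ? ·: kk|Kk|KK
K/I-2 ? ·: kk|Kk|KK
K/II-1 aff I-1×I-2: Kk|KK
K/II-2 ? I-1×I-2: kk|Kk|KK
⇒ K over [I-1,I-2,II-1,II-2]: 21 consistent
L/I-1 ? ·: ll|Ll
L/I-2 aff ·: Ll
L/II-1 ? I-1×I-2: ll|Ll|LL
L/II-2 un I-1×I-2: ll
⇒ L over [I-1,I-2,II-1,II-2]: 5 consistent
N/I-1 un ·: nn
N/I-2 ? ·: nn|Nn|NN
N/II-1 ? I-1×I-2: nn|Nn
N/II-2 ? I-1×I-2: nn|Nn
⇒ N over [I-1,I-2,II-1,II-2]: 6 consistent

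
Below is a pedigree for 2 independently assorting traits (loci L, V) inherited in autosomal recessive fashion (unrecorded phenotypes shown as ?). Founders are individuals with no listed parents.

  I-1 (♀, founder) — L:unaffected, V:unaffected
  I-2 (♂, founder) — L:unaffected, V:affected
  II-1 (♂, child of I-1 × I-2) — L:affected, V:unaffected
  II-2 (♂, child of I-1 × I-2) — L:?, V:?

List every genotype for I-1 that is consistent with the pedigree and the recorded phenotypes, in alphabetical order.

L/I-1 un ·: Ll
L/I-2 un ·: Ll
L/II-1 aff I-1×I-2: ll
L/II-2 ? I-1×I-2: LL|Ll|ll
⇒ L over [I-1,I-2,II-1,II-2]: 3 consistent
V/I-1 un ·: VV|Vv
V/I-2 aff ·: vv
V/II-1 un I-1×I-2: Vv
V/II-2 ? I-1×I-2: Vv|vv
⇒ V over [I-1,I-2,II-1,II-2]: 3 consistent

I-1 ∈ {Ll VV, Ll Vv}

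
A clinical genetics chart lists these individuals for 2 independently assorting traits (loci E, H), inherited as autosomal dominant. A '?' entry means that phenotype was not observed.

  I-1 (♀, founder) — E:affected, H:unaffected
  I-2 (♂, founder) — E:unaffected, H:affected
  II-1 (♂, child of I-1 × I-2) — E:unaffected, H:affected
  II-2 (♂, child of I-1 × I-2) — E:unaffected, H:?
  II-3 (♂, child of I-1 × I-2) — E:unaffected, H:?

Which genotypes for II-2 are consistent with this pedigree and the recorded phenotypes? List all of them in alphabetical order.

II-2 ∈ {ee Hh, ee hh}

E/I-1 aff ·: Ee
E/I-2 un ·: ee
E/II-1 un I-1×I-2: ee
E/II-2 un I-1×I-2: ee
E/II-3 un I-1×I-2: ee
⇒ E over [I-1,I-2,II-1,II-2,II-3]: 1 consistent
H/I-1 un ·: hh
H/I-2 aff ·: Hh|HH
H/II-1 aff I-1×I-2: Hh
H/II-2 ? I-1×I-2: hh|Hh
H/II-3 ? I-1×I-2: hh|Hh
⇒ H over [I-1,I-2,II-1,II-2,II-3]: 5 consistent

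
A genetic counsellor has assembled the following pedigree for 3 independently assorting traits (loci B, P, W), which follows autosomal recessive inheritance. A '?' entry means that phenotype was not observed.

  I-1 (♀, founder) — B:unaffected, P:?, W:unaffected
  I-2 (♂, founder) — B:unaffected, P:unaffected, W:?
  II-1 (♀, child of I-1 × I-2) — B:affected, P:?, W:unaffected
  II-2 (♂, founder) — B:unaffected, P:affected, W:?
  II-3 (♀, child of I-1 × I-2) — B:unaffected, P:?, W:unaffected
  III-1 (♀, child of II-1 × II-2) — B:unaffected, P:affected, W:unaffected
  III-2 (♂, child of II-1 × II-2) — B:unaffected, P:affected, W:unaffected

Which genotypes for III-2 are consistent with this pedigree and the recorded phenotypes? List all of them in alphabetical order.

III-2 ∈ {Bb pp WW, Bb pp Ww}

B/I-1 un ·: Bb
B/I-2 un ·: Bb
B/II-1 aff I-1×I-2: bb
B/II-2 un ·: BB|Bb
B/II-3 un I-1×I-2: BB|Bb
B/III-1 un II-1×II-2: Bb
B/III-2 un II-1×II-2: Bb
⇒ B over [I-1,I-2,II-1,II-2,II-3,III-1,III-2]: 4 consistent
P/I-1 ? ·: PP|Pp|pp
P/I-2 un ·: PP|Pp
P/II-1 ? I-1×I-2: Pp|pp
P/II-2 aff ·: pp
P/II-3 ? I-1×I-2: PP|Pp|pp
P/III-1 aff II-1×II-2: pp
P/III-2 aff II-1×II-2: pp
⇒ P over [I-1,I-2,II-1,II-2,II-3,III-1,III-2]: 15 consistent
W/I-1 un ·: WW|Ww
W/I-2 ? ·: WW|Ww|ww
W/II-1 un I-1×I-2: WW|Ww
W/II-2 ? ·: WW|Ww|ww
W/II-3 un I-1×I-2: WW|Ww
W/III-1 un II-1×II-2: WW|Ww
W/III-2 un II-1×II-2: WW|Ww
⇒ W over [I-1,I-2,II-1,II-2,II-3,III-1,III-2]: 114 consistent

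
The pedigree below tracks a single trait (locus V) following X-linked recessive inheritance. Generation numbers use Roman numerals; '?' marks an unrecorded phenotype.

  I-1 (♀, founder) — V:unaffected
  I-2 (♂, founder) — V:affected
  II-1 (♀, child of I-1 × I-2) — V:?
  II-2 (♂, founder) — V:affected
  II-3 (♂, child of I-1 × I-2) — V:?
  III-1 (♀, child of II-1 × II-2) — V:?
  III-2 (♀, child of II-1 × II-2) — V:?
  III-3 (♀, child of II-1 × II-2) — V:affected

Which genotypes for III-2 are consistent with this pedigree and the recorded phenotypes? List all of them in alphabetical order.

III-2 ∈ {X^VX^v, X^vX^v}

V/I-1 un ·: X^VX^V|X^VX^v
V/I-2 aff ·: X^vY
V/II-1 ? I-1×I-2: X^VX^v|X^vX^v
V/II-2 aff ·: X^vY
V/II-3 ? I-1×I-2: X^VY|X^vY
V/III-1 ? II-1×II-2: X^VX^v|X^vX^v
V/III-2 ? II-1×II-2: X^VX^v|X^vX^v
V/III-3 aff II-1×II-2: X^vX^v
⇒ V over [I-1,I-2,II-1,II-2,II-3,III-1,III-2,III-3]: 14 consistent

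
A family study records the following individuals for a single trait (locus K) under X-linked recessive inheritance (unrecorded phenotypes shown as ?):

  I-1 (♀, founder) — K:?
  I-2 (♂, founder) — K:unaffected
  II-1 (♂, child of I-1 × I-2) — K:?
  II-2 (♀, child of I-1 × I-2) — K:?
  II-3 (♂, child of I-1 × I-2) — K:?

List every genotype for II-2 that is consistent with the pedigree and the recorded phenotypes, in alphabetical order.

II-2 ∈ {X^KX^K, X^KX^k}

K/I-1 ? ·: X^KX^K|X^KX^k|X^kX^k
K/I-2 un ·: X^KY
K/II-1 ? I-1×I-2: X^KY|X^kY
K/II-2 ? I-1×I-2: X^KX^K|X^KX^k
K/II-3 ? I-1×I-2: X^KY|X^kY
⇒ K over [I-1,I-2,II-1,II-2,II-3]: 10 consistent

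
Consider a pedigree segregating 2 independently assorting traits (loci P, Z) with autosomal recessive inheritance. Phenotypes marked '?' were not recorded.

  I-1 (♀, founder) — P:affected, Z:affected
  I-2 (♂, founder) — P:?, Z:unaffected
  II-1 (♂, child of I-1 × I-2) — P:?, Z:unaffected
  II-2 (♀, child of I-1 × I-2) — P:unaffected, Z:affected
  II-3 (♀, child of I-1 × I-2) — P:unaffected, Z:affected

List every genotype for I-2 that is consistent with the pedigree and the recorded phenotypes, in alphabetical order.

I-2 ∈ {PP Zz, Pp Zz}

P/I-1 aff ·: pp
P/I-2 ? ·: PP|Pp
P/II-1 ? I-1×I-2: Pp|pp
P/II-2 un I-1×I-2: Pp
P/II-3 un I-1×I-2: Pp
⇒ P over [I-1,I-2,II-1,II-2,II-3]: 3 consistent
Z/I-1 aff ·: zz
Z/I-2 un ·: Zz
Z/II-1 un I-1×I-2: Zz
Z/II-2 aff I-1×I-2: zz
Z/II-3 aff I-1×I-2: zz
⇒ Z over [I-1,I-2,II-1,II-2,II-3]: 1 consistent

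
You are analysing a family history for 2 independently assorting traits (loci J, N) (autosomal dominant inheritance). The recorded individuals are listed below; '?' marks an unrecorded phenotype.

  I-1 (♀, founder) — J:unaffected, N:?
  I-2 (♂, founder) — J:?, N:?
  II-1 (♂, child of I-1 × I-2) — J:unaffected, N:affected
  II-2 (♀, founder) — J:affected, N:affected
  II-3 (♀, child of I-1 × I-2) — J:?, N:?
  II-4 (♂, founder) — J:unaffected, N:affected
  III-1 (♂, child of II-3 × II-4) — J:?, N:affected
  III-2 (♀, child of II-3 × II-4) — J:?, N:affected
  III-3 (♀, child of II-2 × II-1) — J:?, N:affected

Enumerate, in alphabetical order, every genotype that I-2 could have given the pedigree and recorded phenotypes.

I-2 ∈ {Jj NN, Jj Nn, Jj nn, jj NN, jj Nn, jj nn}

J/I-1 un ·: jj
J/I-2 ? ·: jj|Jj
J/II-1 un I-1×I-2: jj
J/II-2 aff ·: Jj|JJ
J/II-3 ? I-1×I-2: jj|Jj
J/II-4 un ·: jj
J/III-1 ? II-3×II-4: jj|Jj
J/III-2 ? II-3×II-4: jj|Jj
J/III-3 ? II-2×II-1: jj|Jj
⇒ J over [I-1,I-2,II-1,II-2,II-3,II-4,III-1,III-2,III-3]: 18 consistent
N/I-1 ? ·: nn|Nn|NN
N/I-2 ? ·: nn|Nn|NN
N/II-1 aff I-1×I-2: Nn|NN
N/II-2 aff ·: Nn|NN
N/II-3 ? I-1×I-2: nn|Nn|NN
N/II-4 aff ·: Nn|NN
N/III-1 aff II-3×II-4: Nn|NN
N/III-2 aff II-3×II-4: Nn|NN
N/III-3 aff II-2×II-1: Nn|NN
⇒ N over [I-1,I-2,II-1,II-2,II-3,II-4,III-1,III-2,III-3]: 446 consistent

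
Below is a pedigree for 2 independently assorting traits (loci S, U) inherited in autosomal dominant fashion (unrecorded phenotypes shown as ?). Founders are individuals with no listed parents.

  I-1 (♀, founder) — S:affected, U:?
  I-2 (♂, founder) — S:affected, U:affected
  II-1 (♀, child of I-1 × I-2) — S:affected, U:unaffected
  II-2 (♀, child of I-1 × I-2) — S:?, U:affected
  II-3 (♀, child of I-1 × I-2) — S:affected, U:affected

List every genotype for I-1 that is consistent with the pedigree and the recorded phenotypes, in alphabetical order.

S/I-1 aff ·: Ss|SS
S/I-2 aff ·: Ss|SS
S/II-1 aff I-1×I-2: Ss|SS
S/II-2 ? I-1×I-2: ss|Ss|SS
S/II-3 aff I-1×I-2: Ss|SS
⇒ S over [I-1,I-2,II-1,II-2,II-3]: 29 consistent
U/I-1 ? ·: uu|Uu
U/I-2 aff ·: Uu
U/II-1 un I-1×I-2: uu
U/II-2 aff I-1×I-2: Uu|UU
U/II-3 aff I-1×I-2: Uu|UU
⇒ U over [I-1,I-2,II-1,II-2,II-3]: 5 consistent

I-1 ∈ {SS Uu, SS uu, Ss Uu, Ss uu}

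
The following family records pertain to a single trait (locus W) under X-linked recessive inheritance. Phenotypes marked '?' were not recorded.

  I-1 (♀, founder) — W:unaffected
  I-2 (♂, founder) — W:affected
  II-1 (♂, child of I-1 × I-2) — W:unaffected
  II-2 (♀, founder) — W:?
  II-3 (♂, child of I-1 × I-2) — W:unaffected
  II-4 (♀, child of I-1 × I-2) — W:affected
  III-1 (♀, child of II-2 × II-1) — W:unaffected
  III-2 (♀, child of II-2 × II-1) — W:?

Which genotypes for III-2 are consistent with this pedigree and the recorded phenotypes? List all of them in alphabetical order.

W/I-1 un ·: X^WX^w
W/I-2 aff ·: X^wY
W/II-1 un I-1×I-2: X^WY
W/II-2 ? ·: X^WX^W|X^WX^w|X^wX^w
W/II-3 un I-1×I-2: X^WY
W/II-4 aff I-1×I-2: X^wX^w
W/III-1 un II-2×II-1: X^WX^W|X^WX^w
W/III-2 ? II-2×II-1: X^WX^W|X^WX^w
⇒ W over [I-1,I-2,II-1,II-2,II-3,II-4,III-1,III-2]: 6 consistent

III-2 ∈ {X^WX^W, X^WX^w}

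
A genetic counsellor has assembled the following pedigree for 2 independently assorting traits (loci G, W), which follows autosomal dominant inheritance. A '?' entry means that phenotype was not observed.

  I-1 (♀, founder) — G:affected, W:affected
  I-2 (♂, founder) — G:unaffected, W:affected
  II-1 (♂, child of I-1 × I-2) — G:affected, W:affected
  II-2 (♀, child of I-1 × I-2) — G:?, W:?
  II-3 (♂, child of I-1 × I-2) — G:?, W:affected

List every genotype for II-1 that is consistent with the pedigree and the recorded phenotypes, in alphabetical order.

II-1 ∈ {Gg WW, Gg Ww}

G/I-1 aff ·: Gg|GG
G/I-2 un ·: gg
G/II-1 aff I-1×I-2: Gg
G/II-2 ? I-1×I-2: gg|Gg
G/II-3 ? I-1×I-2: gg|Gg
⇒ G over [I-1,I-2,II-1,II-2,II-3]: 5 consistent
W/I-1 aff ·: Ww|WW
W/I-2 aff ·: Ww|WW
W/II-1 aff I-1×I-2: Ww|WW
W/II-2 ? I-1×I-2: ww|Ww|WW
W/II-3 aff I-1×I-2: Ww|WW
⇒ W over [I-1,I-2,II-1,II-2,II-3]: 29 consistent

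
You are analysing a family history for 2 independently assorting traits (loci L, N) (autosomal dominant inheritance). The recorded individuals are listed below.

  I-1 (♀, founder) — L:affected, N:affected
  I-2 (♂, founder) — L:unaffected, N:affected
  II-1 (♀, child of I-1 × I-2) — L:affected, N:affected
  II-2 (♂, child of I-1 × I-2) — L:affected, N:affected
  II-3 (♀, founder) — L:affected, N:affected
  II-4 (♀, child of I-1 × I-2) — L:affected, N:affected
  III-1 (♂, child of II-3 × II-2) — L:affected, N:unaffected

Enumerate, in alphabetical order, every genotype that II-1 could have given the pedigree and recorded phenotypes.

L/I-1 aff ·: Ll|LL
L/I-2 un ·: ll
L/II-1 aff I-1×I-2: Ll
L/II-2 aff I-1×I-2: Ll
L/II-3 aff ·: Ll|LL
L/II-4 aff I-1×I-2: Ll
L/III-1 aff II-3×II-2: Ll|LL
⇒ L over [I-1,I-2,II-1,II-2,II-3,II-4,III-1]: 8 consistent
N/I-1 aff ·: Nn|NN
N/I-2 aff ·: Nn|NN
N/II-1 aff I-1×I-2: Nn|NN
N/II-2 aff I-1×I-2: Nn
N/II-3 aff ·: Nn
N/II-4 aff I-1×I-2: Nn|NN
N/III-1 un II-3×II-2: nn
⇒ N over [I-1,I-2,II-1,II-2,II-3,II-4,III-1]: 12 consistent

II-1 ∈ {Ll NN, Ll Nn}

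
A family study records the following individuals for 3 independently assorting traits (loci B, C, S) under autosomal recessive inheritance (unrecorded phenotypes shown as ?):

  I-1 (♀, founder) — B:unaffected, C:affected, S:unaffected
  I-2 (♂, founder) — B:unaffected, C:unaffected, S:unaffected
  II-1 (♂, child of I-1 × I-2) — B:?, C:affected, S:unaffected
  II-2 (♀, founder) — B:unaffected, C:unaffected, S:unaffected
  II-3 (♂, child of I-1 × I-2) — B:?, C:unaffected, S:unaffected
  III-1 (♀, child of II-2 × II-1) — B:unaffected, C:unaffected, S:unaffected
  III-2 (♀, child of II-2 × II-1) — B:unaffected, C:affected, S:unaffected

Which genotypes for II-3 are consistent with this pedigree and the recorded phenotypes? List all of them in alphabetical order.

B/I-1 un ·: BB|Bb
B/I-2 un ·: BB|Bb
B/II-1 ? I-1×I-2: BB|Bb|bb
B/II-2 un ·: BB|Bb
B/II-3 ? I-1×I-2: BB|Bb|bb
B/III-1 un II-2×II-1: BB|Bb
B/III-2 un II-2×II-1: BB|Bb
⇒ B over [I-1,I-2,II-1,II-2,II-3,III-1,III-2]: 102 consistent
C/I-1 aff ·: cc
C/I-2 un ·: Cc
C/II-1 aff I-1×I-2: cc
C/II-2 un ·: Cc
C/II-3 un I-1×I-2: Cc
C/III-1 un II-2×II-1: Cc
C/III-2 aff II-2×II-1: cc
⇒ C over [I-1,I-2,II-1,II-2,II-3,III-1,III-2]: 1 consistent
S/I-1 un ·: SS|Ss
S/I-2 un ·: SS|Ss
S/II-1 un I-1×I-2: SS|Ss
S/II-2 un ·: SS|Ss
S/II-3 un I-1×I-2: SS|Ss
S/III-1 un II-2×II-1: SS|Ss
S/III-2 un II-2×II-1: SS|Ss
⇒ S over [I-1,I-2,II-1,II-2,II-3,III-1,III-2]: 83 consistent

II-3 ∈ {BB Cc SS, BB Cc Ss, Bb Cc SS, Bb Cc Ss, bb Cc SS, bb Cc Ss}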